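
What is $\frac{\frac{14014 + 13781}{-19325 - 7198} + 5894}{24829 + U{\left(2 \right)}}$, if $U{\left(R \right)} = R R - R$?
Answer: $\frac{52099589}{219530871} \approx 0.23732$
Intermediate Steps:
$U{\left(R \right)} = R^{2} - R$
$\frac{\frac{14014 + 13781}{-19325 - 7198} + 5894}{24829 + U{\left(2 \right)}} = \frac{\frac{14014 + 13781}{-19325 - 7198} + 5894}{24829 + 2 \left(-1 + 2\right)} = \frac{\frac{27795}{-26523} + 5894}{24829 + 2 \cdot 1} = \frac{27795 \left(- \frac{1}{26523}\right) + 5894}{24829 + 2} = \frac{- \frac{9265}{8841} + 5894}{24831} = \frac{52099589}{8841} \cdot \frac{1}{24831} = \frac{52099589}{219530871}$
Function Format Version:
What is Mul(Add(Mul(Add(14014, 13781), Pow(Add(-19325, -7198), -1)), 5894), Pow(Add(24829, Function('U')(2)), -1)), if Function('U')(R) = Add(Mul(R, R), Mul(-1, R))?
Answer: Rational(52099589, 219530871) ≈ 0.23732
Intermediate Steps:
Function('U')(R) = Add(Pow(R, 2), Mul(-1, R))
Mul(Add(Mul(Add(14014, 13781), Pow(Add(-19325, -7198), -1)), 5894), Pow(Add(24829, Function('U')(2)), -1)) = Mul(Add(Mul(Add(14014, 13781), Pow(Add(-19325, -7198), -1)), 5894), Pow(Add(24829, Mul(2, Add(-1, 2))), -1)) = Mul(Add(Mul(27795, Pow(-26523, -1)), 5894), Pow(Add(24829, Mul(2, 1)), -1)) = Mul(Add(Mul(27795, Rational(-1, 26523)), 5894), Pow(Add(24829, 2), -1)) = Mul(Add(Rational(-9265, 8841), 5894), Pow(24831, -1)) = Mul(Rational(52099589, 8841), Rational(1, 24831)) = Rational(52099589, 219530871)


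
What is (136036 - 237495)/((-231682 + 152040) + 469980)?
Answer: -101459/390338 ≈ -0.25993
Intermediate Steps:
(136036 - 237495)/((-231682 + 152040) + 469980) = -101459/(-79642 + 469980) = -101459/390338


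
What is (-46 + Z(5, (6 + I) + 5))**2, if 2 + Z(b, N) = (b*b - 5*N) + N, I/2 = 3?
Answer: 8281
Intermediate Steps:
I = 6 (I = 2*3 = 6)
Z(b, N) = -2 + b**2 - 4*N (Z(b, N) = -2 + ((b*b - 5*N) + N) = -2 + ((b**2 - 5*N) + N) = -2 + (b**2 - 4*N) = -2 + b**2 - 4*N)
(-46 + Z(5, (6 + I) + 5))**2 = (-46 + (-2 + 5**2 - 4*((6 + 6) + 5)))**2 = (-46 + (-2 + 25 - 4*(12 + 5)))**2 = (-46 + (-2 + 25 - 4*17))**2 = (-46 + (-2 + 25 - 68))**2 = (-46 - 45)**2 = (-91)**2 = 8281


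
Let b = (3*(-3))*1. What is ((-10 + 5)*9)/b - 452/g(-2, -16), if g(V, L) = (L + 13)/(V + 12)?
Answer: 4535/3 ≈ 1511.7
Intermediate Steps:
g(V, L) = (13 + L)/(12 + V)
b = -9 (b = -9*1 = -9)
((-10 + 5)*9)/b - 452/g(-2, -16) = ((-10 + 5)*9)/(-9) - 452*(12 - 2)/(13 - 16) = -5*9*(-⅑) - 452/(-3/10) = -45*(-⅑) - 452/((⅒)*(-3)) = 5 - 452/(-3/10) = 5 - 452*(-10/3) = 5 + 4520/3 = 4535/3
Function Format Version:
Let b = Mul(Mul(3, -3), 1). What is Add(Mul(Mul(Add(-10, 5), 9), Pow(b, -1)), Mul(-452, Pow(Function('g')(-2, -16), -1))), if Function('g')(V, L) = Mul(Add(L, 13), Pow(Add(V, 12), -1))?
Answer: Rational(4535, 3) ≈ 1511.7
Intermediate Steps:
Function('g')(V, L) = Mul(Pow(Add(12, V), -1), Add(13, L)) (Function('g')(V, L) = Mul(Add(13, L), Pow(Add(12, V), -1)) = Mul(Pow(Add(12, V), -1), Add(13, L)))
b = -9 (b = Mul(-9, 1) = -9)
Add(Mul(Mul(Add(-10, 5), 9), Pow(b, -1)), Mul(-452, Pow(Function('g')(-2, -16), -1))) = Add(Mul(Mul(Add(-10, 5), 9), Pow(-9, -1)), Mul(-452, Pow(Mul(Pow(Add(12, -2), -1), Add(13, -16)), -1))) = Add(Mul(Mul(-5, 9), Rational(-1, 9)), Mul(-452, Pow(Mul(Pow(10, -1), -3), -1))) = Add(Mul(-45, Rational(-1, 9)), Mul(-452, Pow(Mul(Rational(1, 10), -3), -1))) = Add(5, Mul(-452, Pow(Rational(-3, 10), -1))) = Add(5, Mul(-452, Rational(-10, 3))) = Add(5, Rational(4520, 3)) = Rational(4535, 3)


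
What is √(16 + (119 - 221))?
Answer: I*√86 ≈ 9.2736*I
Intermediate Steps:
√(16 + (119 - 221)) = √(16 - 102) = √(-86) = I*√86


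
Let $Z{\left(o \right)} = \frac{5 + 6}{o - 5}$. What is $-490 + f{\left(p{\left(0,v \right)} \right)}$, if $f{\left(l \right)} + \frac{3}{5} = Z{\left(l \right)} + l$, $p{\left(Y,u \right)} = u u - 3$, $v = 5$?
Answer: $- \frac{39776}{85} \approx -467.95$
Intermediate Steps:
$p{\left(Y,u \right)} = -3 + u^{2}$ ($p{\left(Y,u \right)} = u^{2} - 3 = -3 + u^{2}$)
$Z{\left(o \right)} = \frac{11}{-5 + o}$
$f{\left(l \right)} = - \frac{3}{5} + l + \frac{11}{-5 + l}$ ($f{\left(l \right)} = - \frac{3}{5} + \left(\frac{11}{-5 + l} + l\right) = - \frac{3}{5} + \left(l + \frac{11}{-5 + l}\right) = - \frac{3}{5} + l + \frac{11}{-5 + l}$)
$-490 + f{\left(p{\left(0,v \right)} \right)} = -490 + \frac{55 + \left(-5 - \left(3 - 5^{2}\right)\right) \left(-3 + 5 \left(-3 + 5^{2}\right)\right)}{5 \left(-5 - \left(3 - 5^{2}\right)\right)} = -490 + \frac{55 + \left(-5 + \left(-3 + 25\right)\right) \left(-3 + 5 \left(-3 + 25\right)\right)}{5 \left(-5 + \left(-3 + 25\right)\right)} = -490 + \frac{55 + \left(-5 + 22\right) \left(-3 + 5 \cdot 22\right)}{5 \left(-5 + 22\right)} = -490 + \frac{55 + 17 \left(-3 + 110\right)}{5 \cdot 17} = -490 + \frac{1}{5} \cdot \frac{1}{17} \left(55 + 17 \cdot 107\right) = -490 + \frac{1}{5} \cdot \frac{1}{17} \left(55 + 1819\right) = -490 + \frac{1}{5} \cdot \frac{1}{17} \cdot 1874 = -490 + \frac{1874}{85} = - \frac{39776}{85}$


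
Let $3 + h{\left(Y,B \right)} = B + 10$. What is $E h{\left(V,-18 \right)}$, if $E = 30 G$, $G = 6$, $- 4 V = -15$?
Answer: $-1980$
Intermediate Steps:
$V = \frac{15}{4}$ ($V = \left(- \frac{1}{4}\right) \left(-15\right) = \frac{15}{4} \approx 3.75$)
$E = 180$ ($E = 30 \cdot 6 = 180$)
$h{\left(Y,B \right)} = 7 + B$ ($h{\left(Y,B \right)} = -3 + \left(B + 10\right) = -3 + \left(10 + B\right) = 7 + B$)
$E h{\left(V,-18 \right)} = 180 \left(7 - 18\right) = 180 \left(-11\right) = -1980$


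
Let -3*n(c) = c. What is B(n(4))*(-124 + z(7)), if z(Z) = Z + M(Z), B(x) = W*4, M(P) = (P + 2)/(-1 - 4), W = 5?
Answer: -2376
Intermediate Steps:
M(P) = -2/5 - P/5 (M(P) = (2 + P)/(-5) = (2 + P)*(-1/5) = -2/5 - P/5)
n(c) = -c/3
B(x) = 20 (B(x) = 5*4 = 20)
z(Z) = -2/5 + 4*Z/5 (z(Z) = Z + (-2/5 - Z/5) = -2/5 + 4*Z/5)
B(n(4))*(-124 + z(7)) = 20*(-124 + (-2/5 + (4/5)*7)) = 20*(-124 + (-2/5 + 28/5)) = 20*(-124 + 26/5) = 20*(-594/5) = -2376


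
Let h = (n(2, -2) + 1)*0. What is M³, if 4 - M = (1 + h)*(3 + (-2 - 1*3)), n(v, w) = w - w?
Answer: 216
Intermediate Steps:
n(v, w) = 0
h = 0 (h = (0 + 1)*0 = 1*0 = 0)
M = 6 (M = 4 - (1 + 0)*(3 + (-2 - 1*3)) = 4 - (3 + (-2 - 3)) = 4 - (3 - 5) = 4 - (-2) = 4 - 1*(-2) = 4 + 2 = 6)
M³ = 6³ = 216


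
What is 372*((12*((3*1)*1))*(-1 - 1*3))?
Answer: -53568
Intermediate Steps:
372*((12*((3*1)*1))*(-1 - 1*3)) = 372*((12*(3*1))*(-1 - 3)) = 372*((12*3)*(-4)) = 372*(36*(-4)) = 372*(-144) = -53568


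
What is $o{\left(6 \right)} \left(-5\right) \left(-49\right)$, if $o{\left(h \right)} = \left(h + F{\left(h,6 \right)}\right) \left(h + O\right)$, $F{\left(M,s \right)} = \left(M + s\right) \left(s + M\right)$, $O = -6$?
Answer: $0$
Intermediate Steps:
$F{\left(M,s \right)} = \left(M + s\right)^{2}$ ($F{\left(M,s \right)} = \left(M + s\right) \left(M + s\right) = \left(M + s\right)^{2}$)
$o{\left(h \right)} = \left(-6 + h\right) \left(h + \left(6 + h\right)^{2}\right)$ ($o{\left(h \right)} = \left(h + \left(h + 6\right)^{2}\right) \left(h - 6\right) = \left(h + \left(6 + h\right)^{2}\right) \left(-6 + h\right) = \left(-6 + h\right) \left(h + \left(6 + h\right)^{2}\right)$)
$o{\left(6 \right)} \left(-5\right) \left(-49\right) = \left(-216 + 6^{3} - 252 + 7 \cdot 6^{2}\right) \left(-5\right) \left(-49\right) = \left(-216 + 216 - 252 + 7 \cdot 36\right) \left(-5\right) \left(-49\right) = \left(-216 + 216 - 252 + 252\right) \left(-5\right) \left(-49\right) = 0 \left(-5\right) \left(-49\right) = 0 \left(-49\right) = 0$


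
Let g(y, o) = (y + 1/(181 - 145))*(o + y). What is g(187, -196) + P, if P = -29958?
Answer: -126565/4 ≈ -31641.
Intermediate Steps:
g(y, o) = (1/36 + y)*(o + y) (g(y, o) = (y + 1/36)*(o + y) = (1/36 + y)*(o + y))
g(187, -196) + P = (187² + (1/36)*(-196) + (1/36)*187 - 196*187) - 29958 = (34969 - 49/9 + 187/36 - 36652) - 29958 = -6733/4 - 29958 = -126565/4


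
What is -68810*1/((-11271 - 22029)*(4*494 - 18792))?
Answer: -6881/55997280 ≈ -0.00012288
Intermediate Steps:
-68810*1/((-11271 - 22029)*(4*494 - 18792)) = -68810*(-1/(33300*(1976 - 18792))) = -68810/((-33300*(-16816))) = -68810/559972800 = -68810*1/559972800 = -6881/55997280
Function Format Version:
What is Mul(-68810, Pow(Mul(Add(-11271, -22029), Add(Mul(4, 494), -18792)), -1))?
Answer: Rational(-6881, 55997280) ≈ -0.00012288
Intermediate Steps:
Mul(-68810, Pow(Mul(Add(-11271, -22029), Add(Mul(4, 494), -18792)), -1)) = Mul(-68810, Pow(Mul(-33300, Add(1976, -18792)), -1)) = Mul(-68810, Pow(Mul(-33300, -16816), -1)) = Mul(-68810, Pow(559972800, -1)) = Mul(-68810, Rational(1, 559972800)) = Rational(-6881, 55997280)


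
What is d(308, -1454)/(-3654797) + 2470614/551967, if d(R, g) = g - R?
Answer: 3010188400404/672442445233 ≈ 4.4765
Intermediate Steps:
d(308, -1454)/(-3654797) + 2470614/551967 = (-1454 - 1*308)/(-3654797) + 2470614/551967 = (-1454 - 308)*(-1/3654797) + 2470614*(1/551967) = -1762*(-1/3654797) + 823538/183989 = 1762/3654797 + 823538/183989 = 3010188400404/672442445233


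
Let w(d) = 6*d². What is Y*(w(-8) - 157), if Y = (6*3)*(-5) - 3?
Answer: -21111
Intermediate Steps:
Y = -93 (Y = 18*(-5) - 3 = -90 - 3 = -93)
Y*(w(-8) - 157) = -93*(6*(-8)² - 157) = -93*(6*64 - 157) = -93*(384 - 157) = -93*227 = -21111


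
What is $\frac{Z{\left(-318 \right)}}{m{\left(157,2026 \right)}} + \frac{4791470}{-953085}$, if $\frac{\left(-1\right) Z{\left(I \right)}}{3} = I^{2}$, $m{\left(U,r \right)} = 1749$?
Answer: $- \frac{374238470}{2096787} \approx -178.48$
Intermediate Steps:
$Z{\left(I \right)} = - 3 I^{2}$
$\frac{Z{\left(-318 \right)}}{m{\left(157,2026 \right)}} + \frac{4791470}{-953085} = \frac{\left(-3\right) \left(-318\right)^{2}}{1749} + \frac{4791470}{-953085} = \left(-3\right) 101124 \cdot \frac{1}{1749} + 4791470 \left(- \frac{1}{953085}\right) = \left(-303372\right) \frac{1}{1749} - \frac{958294}{190617} = - \frac{1908}{11} - \frac{958294}{190617} = - \frac{374238470}{2096787}$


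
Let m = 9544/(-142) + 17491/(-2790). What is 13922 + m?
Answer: 2743253239/198090 ≈ 13849.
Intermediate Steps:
m = -14555741/198090 (m = 9544*(-1/142) + 17491*(-1/2790) = -4772/71 - 17491/2790 = -14555741/198090 ≈ -73.480)
13922 + m = 13922 - 14555741/198090 = 2743253239/198090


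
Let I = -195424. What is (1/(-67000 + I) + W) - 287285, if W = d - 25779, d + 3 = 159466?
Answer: -40308588825/262424 ≈ -1.5360e+5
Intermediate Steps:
d = 159463 (d = -3 + 159466 = 159463)
W = 133684 (W = 159463 - 25779 = 133684)
(1/(-67000 + I) + W) - 287285 = (1/(-67000 - 195424) + 133684) - 287285 = (1/(-262424) + 133684) - 287285 = (-1/262424 + 133684) - 287285 = 35081890015/262424 - 287285 = -40308588825/262424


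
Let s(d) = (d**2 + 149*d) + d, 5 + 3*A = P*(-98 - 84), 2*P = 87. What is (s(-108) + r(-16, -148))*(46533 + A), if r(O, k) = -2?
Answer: -597550226/3 ≈ -1.9918e+8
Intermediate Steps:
P = 87/2 (P = (1/2)*87 = 87/2 ≈ 43.500)
A = -7922/3 (A = -5/3 + (87*(-98 - 84)/2)/3 = -5/3 + ((87/2)*(-182))/3 = -5/3 + (1/3)*(-7917) = -5/3 - 2639 = -7922/3 ≈ -2640.7)
s(d) = d**2 + 150*d
(s(-108) + r(-16, -148))*(46533 + A) = (-108*(150 - 108) - 2)*(46533 - 7922/3) = (-108*42 - 2)*(131677/3) = (-4536 - 2)*(131677/3) = -4538*131677/3 = -597550226/3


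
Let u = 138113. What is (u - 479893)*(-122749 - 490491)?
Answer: 209593167200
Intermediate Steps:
(u - 479893)*(-122749 - 490491) = (138113 - 479893)*(-122749 - 490491) = -341780*(-613240) = 209593167200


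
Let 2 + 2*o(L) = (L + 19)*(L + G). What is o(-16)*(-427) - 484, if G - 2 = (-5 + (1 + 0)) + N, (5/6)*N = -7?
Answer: 84261/5 ≈ 16852.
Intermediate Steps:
N = -42/5 (N = (6/5)*(-7) = -42/5 ≈ -8.4000)
G = -52/5 (G = 2 + ((-5 + (1 + 0)) - 42/5) = 2 + ((-5 + 1) - 42/5) = 2 + (-4 - 42/5) = 2 - 62/5 = -52/5 ≈ -10.400)
o(L) = -1 + (19 + L)*(-52/5 + L)/2 (o(L) = -1 + ((L + 19)*(L - 52/5))/2 = -1 + ((19 + L)*(-52/5 + L))/2 = -1 + (19 + L)*(-52/5 + L)/2)
o(-16)*(-427) - 484 = (-499/5 + (½)*(-16)² + (43/10)*(-16))*(-427) - 484 = (-499/5 + (½)*256 - 344/5)*(-427) - 484 = (-499/5 + 128 - 344/5)*(-427) - 484 = -203/5*(-427) - 484 = 86681/5 - 484 = 84261/5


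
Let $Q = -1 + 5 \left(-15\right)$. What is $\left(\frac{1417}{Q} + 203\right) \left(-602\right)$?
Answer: $- \frac{4217311}{38} \approx -1.1098 \cdot 10^{5}$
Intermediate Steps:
$Q = -76$ ($Q = -1 - 75 = -76$)
$\left(\frac{1417}{Q} + 203\right) \left(-602\right) = \left(\frac{1417}{-76} + 203\right) \left(-602\right) = \left(1417 \left(- \frac{1}{76}\right) + 203\right) \left(-602\right) = \left(- \frac{1417}{76} + 203\right) \left(-602\right) = \frac{14011}{76} \left(-602\right) = - \frac{4217311}{38}$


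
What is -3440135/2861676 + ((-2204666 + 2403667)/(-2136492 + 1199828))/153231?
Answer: -41145771053511043/34227066589126632 ≈ -1.2021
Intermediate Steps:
-3440135/2861676 + ((-2204666 + 2403667)/(-2136492 + 1199828))/153231 = -3440135*1/2861676 + (199001/(-936664))*(1/153231) = -3440135/2861676 + (199001*(-1/936664))*(1/153231) = -3440135/2861676 - 199001/936664*1/153231 = -3440135/2861676 - 199001/143525961384 = -41145771053511043/34227066589126632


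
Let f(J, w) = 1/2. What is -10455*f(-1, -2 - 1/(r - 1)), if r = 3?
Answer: -10455/2 ≈ -5227.5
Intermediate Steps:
f(J, w) = ½
-10455*f(-1, -2 - 1/(r - 1)) = -10455*½ = -10455/2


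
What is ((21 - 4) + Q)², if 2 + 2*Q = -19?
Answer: 169/4 ≈ 42.250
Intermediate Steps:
Q = -21/2 (Q = -1 + (½)*(-19) = -1 - 19/2 = -21/2 ≈ -10.500)
((21 - 4) + Q)² = ((21 - 4) - 21/2)² = (17 - 21/2)² = (13/2)² = 169/4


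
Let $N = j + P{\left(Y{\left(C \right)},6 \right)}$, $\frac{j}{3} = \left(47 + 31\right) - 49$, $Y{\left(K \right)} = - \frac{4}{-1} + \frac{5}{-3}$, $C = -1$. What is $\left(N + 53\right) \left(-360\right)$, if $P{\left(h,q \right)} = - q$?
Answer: $-48240$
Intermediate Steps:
$Y{\left(K \right)} = \frac{7}{3}$ ($Y{\left(K \right)} = \left(-4\right) \left(-1\right) + 5 \left(- \frac{1}{3}\right) = 4 - \frac{5}{3} = \frac{7}{3}$)
$j = 87$ ($j = 3 \left(\left(47 + 31\right) - 49\right) = 3 \left(78 - 49\right) = 3 \cdot 29 = 87$)
$N = 81$ ($N = 87 - 6 = 81$)
$\left(N + 53\right) \left(-360\right) = \left(81 + 53\right) \left(-360\right) = 134 \left(-360\right) = -48240$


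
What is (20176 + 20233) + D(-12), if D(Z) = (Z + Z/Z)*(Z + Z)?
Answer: 40673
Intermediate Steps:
D(Z) = 2*Z*(1 + Z) (D(Z) = (Z + 1)*(2*Z) = (1 + Z)*(2*Z) = 2*Z*(1 + Z))
(20176 + 20233) + D(-12) = (20176 + 20233) + 2*(-12)*(1 - 12) = 40409 + 2*(-12)*(-11) = 40409 + 264 = 40673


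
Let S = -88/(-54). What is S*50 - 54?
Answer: 742/27 ≈ 27.481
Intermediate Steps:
S = 44/27 (S = -88*(-1/54) = 44/27 ≈ 1.6296)
S*50 - 54 = (44/27)*50 - 54 = 2200/27 - 54 = 742/27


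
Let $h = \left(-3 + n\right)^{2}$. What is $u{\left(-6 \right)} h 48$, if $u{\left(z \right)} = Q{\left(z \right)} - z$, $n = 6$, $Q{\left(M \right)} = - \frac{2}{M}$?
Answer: $2736$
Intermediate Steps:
$u{\left(z \right)} = - z - \frac{2}{z}$ ($u{\left(z \right)} = - \frac{2}{z} - z = - z - \frac{2}{z}$)
$h = 9$ ($h = \left(-3 + 6\right)^{2} = 3^{2} = 9$)
$u{\left(-6 \right)} h 48 = \left(\left(-1\right) \left(-6\right) - \frac{2}{-6}\right) 9 \cdot 48 = \left(6 - - \frac{1}{3}\right) 9 \cdot 48 = \left(6 + \frac{1}{3}\right) 9 \cdot 48 = \frac{19}{3} \cdot 9 \cdot 48 = 57 \cdot 48 = 2736$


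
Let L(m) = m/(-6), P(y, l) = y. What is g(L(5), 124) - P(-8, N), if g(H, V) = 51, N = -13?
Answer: 59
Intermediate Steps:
L(m) = -m/6 (L(m) = m*(-⅙) = -m/6)
g(L(5), 124) - P(-8, N) = 51 - 1*(-8) = 51 + 8 = 59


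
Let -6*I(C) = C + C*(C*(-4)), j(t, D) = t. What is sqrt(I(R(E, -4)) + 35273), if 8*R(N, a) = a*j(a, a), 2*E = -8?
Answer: sqrt(317478)/3 ≈ 187.82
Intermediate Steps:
E = -4 (E = (1/2)*(-8) = -4)
R(N, a) = a**2/8 (R(N, a) = (a*a)/8 = a**2/8)
I(C) = -C/6 + 2*C**2/3 (I(C) = -(C + C*(C*(-4)))/6 = -(C + C*(-4*C))/6 = -(C - 4*C**2)/6 = -C/6 + 2*C**2/3)
sqrt(I(R(E, -4)) + 35273) = sqrt(((1/8)*(-4)**2)*(-1 + 4*((1/8)*(-4)**2))/6 + 35273) = sqrt(((1/8)*16)*(-1 + 4*((1/8)*16))/6 + 35273) = sqrt((1/6)*2*(-1 + 4*2) + 35273) = sqrt((1/6)*2*(-1 + 8) + 35273) = sqrt((1/6)*2*7 + 35273) = sqrt(7/3 + 35273) = sqrt(105826/3) = sqrt(317478)/3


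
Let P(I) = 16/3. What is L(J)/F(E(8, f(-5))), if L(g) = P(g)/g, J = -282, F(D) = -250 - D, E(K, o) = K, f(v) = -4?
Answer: 4/54567 ≈ 7.3304e-5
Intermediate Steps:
P(I) = 16/3 (P(I) = 16*(⅓) = 16/3)
L(g) = 16/(3*g)
L(J)/F(E(8, f(-5))) = ((16/3)/(-282))/(-250 - 1*8) = ((16/3)*(-1/282))/(-250 - 8) = -8/423/(-258) = -8/423*(-1/258) = 4/54567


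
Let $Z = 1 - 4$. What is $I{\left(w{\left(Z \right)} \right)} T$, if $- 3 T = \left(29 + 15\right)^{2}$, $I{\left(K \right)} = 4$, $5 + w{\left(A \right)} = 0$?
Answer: $- \frac{7744}{3} \approx -2581.3$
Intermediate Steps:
$Z = -3$
$w{\left(A \right)} = -5$ ($w{\left(A \right)} = -5 + 0 = -5$)
$T = - \frac{1936}{3}$ ($T = - \frac{\left(29 + 15\right)^{2}}{3} = - \frac{44^{2}}{3} = \left(- \frac{1}{3}\right) 1936 = - \frac{1936}{3} \approx -645.33$)
$I{\left(w{\left(Z \right)} \right)} T = 4 \left(- \frac{1936}{3}\right) = - \frac{7744}{3}$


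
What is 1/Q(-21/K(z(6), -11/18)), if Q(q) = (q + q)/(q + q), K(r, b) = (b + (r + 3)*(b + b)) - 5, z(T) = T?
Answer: 1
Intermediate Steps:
K(r, b) = -5 + b + 2*b*(3 + r) (K(r, b) = (b + (3 + r)*(2*b)) - 5 = (b + 2*b*(3 + r)) - 5 = -5 + b + 2*b*(3 + r))
Q(q) = 1 (Q(q) = (2*q)/((2*q)) = (2*q)*(1/(2*q)) = 1)
1/Q(-21/K(z(6), -11/18)) = 1/1 = 1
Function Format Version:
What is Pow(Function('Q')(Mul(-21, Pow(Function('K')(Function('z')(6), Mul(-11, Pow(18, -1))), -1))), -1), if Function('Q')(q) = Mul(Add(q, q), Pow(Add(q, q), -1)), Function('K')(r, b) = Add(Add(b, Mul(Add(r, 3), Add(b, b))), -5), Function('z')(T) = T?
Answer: 1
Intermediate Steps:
Function('K')(r, b) = Add(-5, b, Mul(2, b, Add(3, r))) (Function('K')(r, b) = Add(Add(b, Mul(Add(3, r), Mul(2, b))), -5) = Add(Add(b, Mul(2, b, Add(3, r))), -5) = Add(-5, b, Mul(2, b, Add(3, r))))
Function('Q')(q) = 1 (Function('Q')(q) = Mul(Mul(2, q), Pow(Mul(2, q), -1)) = Mul(Mul(2, q), Mul(Rational(1, 2), Pow(q, -1))) = 1)
Pow(Function('Q')(Mul(-21, Pow(Function('K')(Function('z')(6), Mul(-11, Pow(18, -1))), -1))), -1) = Pow(1, -1) = 1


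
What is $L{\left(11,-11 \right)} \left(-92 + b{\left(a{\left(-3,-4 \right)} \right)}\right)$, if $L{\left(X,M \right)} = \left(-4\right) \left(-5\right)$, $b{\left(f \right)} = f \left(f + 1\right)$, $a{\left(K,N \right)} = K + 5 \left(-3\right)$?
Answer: $4280$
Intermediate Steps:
$a{\left(K,N \right)} = -15 + K$ ($a{\left(K,N \right)} = K - 15 = -15 + K$)
$b{\left(f \right)} = f \left(1 + f\right)$
$L{\left(X,M \right)} = 20$
$L{\left(11,-11 \right)} \left(-92 + b{\left(a{\left(-3,-4 \right)} \right)}\right) = 20 \left(-92 + \left(-15 - 3\right) \left(1 - 18\right)\right) = 20 \left(-92 - 18 \left(1 - 18\right)\right) = 20 \left(-92 - -306\right) = 20 \left(-92 + 306\right) = 20 \cdot 214 = 4280$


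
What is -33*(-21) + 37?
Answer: 730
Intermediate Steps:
-33*(-21) + 37 = 693 + 37 = 730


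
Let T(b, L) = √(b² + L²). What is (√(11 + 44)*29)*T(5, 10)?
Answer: 725*√11 ≈ 2404.6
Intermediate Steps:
T(b, L) = √(L² + b²)
(√(11 + 44)*29)*T(5, 10) = (√(11 + 44)*29)*√(10² + 5²) = (√55*29)*√(100 + 25) = (29*√55)*√125 = (29*√55)*(5*√5) = 725*√11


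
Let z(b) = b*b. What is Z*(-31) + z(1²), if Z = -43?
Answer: 1334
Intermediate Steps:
z(b) = b²
Z*(-31) + z(1²) = -43*(-31) + (1²)² = 1333 + 1² = 1333 + 1 = 1334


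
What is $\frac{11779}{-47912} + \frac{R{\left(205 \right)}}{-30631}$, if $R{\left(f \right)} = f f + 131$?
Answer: $- \frac{2380580821}{1467592472} \approx -1.6221$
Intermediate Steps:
$R{\left(f \right)} = 131 + f^{2}$ ($R{\left(f \right)} = f^{2} + 131 = 131 + f^{2}$)
$\frac{11779}{-47912} + \frac{R{\left(205 \right)}}{-30631} = \frac{11779}{-47912} + \frac{131 + 205^{2}}{-30631} = 11779 \left(- \frac{1}{47912}\right) + \left(131 + 42025\right) \left(- \frac{1}{30631}\right) = - \frac{11779}{47912} + 42156 \left(- \frac{1}{30631}\right) = - \frac{11779}{47912} - \frac{42156}{30631} = - \frac{2380580821}{1467592472}$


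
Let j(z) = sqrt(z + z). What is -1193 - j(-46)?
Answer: -1193 - 2*I*sqrt(23) ≈ -1193.0 - 9.5917*I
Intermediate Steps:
j(z) = sqrt(2)*sqrt(z) (j(z) = sqrt(2*z) = sqrt(2)*sqrt(z))
-1193 - j(-46) = -1193 - sqrt(2)*sqrt(-46) = -1193 - sqrt(2)*I*sqrt(46) = -1193 - 2*I*sqrt(23)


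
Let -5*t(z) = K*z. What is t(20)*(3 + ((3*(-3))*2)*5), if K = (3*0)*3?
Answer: 0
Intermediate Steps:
K = 0 (K = 0*3 = 0)
t(z) = 0 (t(z) = -0*z = -1/5*0 = 0)
t(20)*(3 + ((3*(-3))*2)*5) = 0*(3 + ((3*(-3))*2)*5) = 0*(3 - 9*2*5) = 0*(3 - 18*5) = 0*(3 - 90) = 0*(-87) = 0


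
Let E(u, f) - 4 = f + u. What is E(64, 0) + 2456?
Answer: 2524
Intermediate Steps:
E(u, f) = 4 + f + u (E(u, f) = 4 + (f + u) = 4 + f + u)
E(64, 0) + 2456 = (4 + 0 + 64) + 2456 = 68 + 2456 = 2524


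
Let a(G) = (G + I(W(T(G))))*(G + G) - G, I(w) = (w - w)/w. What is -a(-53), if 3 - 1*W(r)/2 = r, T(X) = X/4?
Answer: -5671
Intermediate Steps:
T(X) = X/4 (T(X) = X*(¼) = X/4)
W(r) = 6 - 2*r
I(w) = 0 (I(w) = 0/w = 0)
a(G) = -G + 2*G² (a(G) = (G + 0)*(G + G) - G = G*(2*G) - G = 2*G² - G = -G + 2*G²)
-a(-53) = -(-53)*(-1 + 2*(-53)) = -(-53)*(-1 - 106) = -(-53)*(-107) = -1*5671 = -5671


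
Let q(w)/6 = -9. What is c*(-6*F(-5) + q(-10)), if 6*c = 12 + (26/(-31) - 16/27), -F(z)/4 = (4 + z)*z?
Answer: 97306/837 ≈ 116.26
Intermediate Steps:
q(w) = -54 (q(w) = 6*(-9) = -54)
F(z) = -4*z*(4 + z) (F(z) = -4*(4 + z)*z = -4*z*(4 + z))
c = 4423/2511 (c = (12 + (26/(-31) - 16/27))/6 = (12 + (26*(-1/31) - 16*1/27))/6 = (12 + (-26/31 - 16/27))/6 = (12 - 1198/837)/6 = (⅙)*(8846/837) = 4423/2511 ≈ 1.7614)
c*(-6*F(-5) + q(-10)) = 4423*(-(-24)*(-5)*(4 - 5) - 54)/2511 = 4423*(-(-24)*(-5)*(-1) - 54)/2511 = 4423*(-6*(-20) - 54)/2511 = 4423*(120 - 54)/2511 = (4423/2511)*66 = 97306/837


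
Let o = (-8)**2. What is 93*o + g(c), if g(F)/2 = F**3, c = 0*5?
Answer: 5952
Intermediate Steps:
c = 0
g(F) = 2*F**3
o = 64
93*o + g(c) = 93*64 + 2*0**3 = 5952 + 2*0 = 5952 + 0 = 5952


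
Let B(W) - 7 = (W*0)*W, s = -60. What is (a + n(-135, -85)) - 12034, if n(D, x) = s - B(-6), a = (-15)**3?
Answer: -15476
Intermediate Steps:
a = -3375
B(W) = 7 (B(W) = 7 + (W*0)*W = 7 + 0*W = 7 + 0 = 7)
n(D, x) = -67 (n(D, x) = -60 - 1*7 = -60 - 7 = -67)
(a + n(-135, -85)) - 12034 = (-3375 - 67) - 12034 = -3442 - 12034 = -15476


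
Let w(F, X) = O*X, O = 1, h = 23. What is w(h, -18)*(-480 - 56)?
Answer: 9648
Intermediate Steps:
w(F, X) = X (w(F, X) = 1*X = X)
w(h, -18)*(-480 - 56) = -18*(-480 - 56) = -18*(-536) = 9648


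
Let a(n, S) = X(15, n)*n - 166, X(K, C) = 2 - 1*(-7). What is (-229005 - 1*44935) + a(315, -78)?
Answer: -271271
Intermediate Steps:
X(K, C) = 9 (X(K, C) = 2 + 7 = 9)
a(n, S) = -166 + 9*n (a(n, S) = 9*n - 166 = -166 + 9*n)
(-229005 - 1*44935) + a(315, -78) = (-229005 - 1*44935) + (-166 + 9*315) = (-229005 - 44935) + (-166 + 2835) = -273940 + 2669 = -271271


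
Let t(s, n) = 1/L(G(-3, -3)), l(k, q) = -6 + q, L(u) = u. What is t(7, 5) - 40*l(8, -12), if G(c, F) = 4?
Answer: 2881/4 ≈ 720.25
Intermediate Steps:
t(s, n) = 1/4
t(7, 5) - 40*l(8, -12) = 1/4 - 40*(-6 - 12) = 1/4 - 40*(-18) = 1/4 + 720 = 2881/4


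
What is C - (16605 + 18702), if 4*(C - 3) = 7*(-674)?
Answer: -72967/2 ≈ -36484.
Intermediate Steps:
C = -2353/2 (C = 3 + (7*(-674))/4 = 3 + (1/4)*(-4718) = 3 - 2359/2 = -2353/2 ≈ -1176.5)
C - (16605 + 18702) = -2353/2 - (16605 + 18702) = -2353/2 - 1*35307 = -2353/2 - 35307 = -72967/2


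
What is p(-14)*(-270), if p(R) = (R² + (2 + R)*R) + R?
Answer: -94500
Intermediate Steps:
p(R) = R + R² + R*(2 + R) (p(R) = (R² + R*(2 + R)) + R = R + R² + R*(2 + R))
p(-14)*(-270) = -14*(3 + 2*(-14))*(-270) = -14*(3 - 28)*(-270) = -14*(-25)*(-270) = 350*(-270) = -94500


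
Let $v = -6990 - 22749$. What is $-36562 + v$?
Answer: $-66301$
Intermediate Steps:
$v = -29739$ ($v = -6990 - 22749 = -29739$)
$-36562 + v = -36562 - 29739 = -66301$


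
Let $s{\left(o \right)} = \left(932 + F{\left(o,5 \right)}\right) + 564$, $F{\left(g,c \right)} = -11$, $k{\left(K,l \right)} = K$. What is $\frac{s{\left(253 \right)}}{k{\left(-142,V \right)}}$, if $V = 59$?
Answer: $- \frac{1485}{142} \approx -10.458$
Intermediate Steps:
$s{\left(o \right)} = 1485$ ($s{\left(o \right)} = \left(932 - 11\right) + 564 = 921 + 564 = 1485$)
$\frac{s{\left(253 \right)}}{k{\left(-142,V \right)}} = \frac{1485}{-142} = 1485 \left(- \frac{1}{142}\right) = - \frac{1485}{142}$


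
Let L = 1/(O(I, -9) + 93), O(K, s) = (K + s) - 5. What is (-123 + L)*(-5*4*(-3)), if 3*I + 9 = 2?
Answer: -169722/23 ≈ -7379.2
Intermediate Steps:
I = -7/3 (I = -3 + (⅓)*2 = -3 + ⅔ = -7/3 ≈ -2.3333)
O(K, s) = -5 + K + s
L = 3/230 (L = 1/((-5 - 7/3 - 9) + 93) = 1/(-49/3 + 93) = 1/(230/3) = 3/230 ≈ 0.013043)
(-123 + L)*(-5*4*(-3)) = (-123 + 3/230)*(-5*4*(-3)) = -(-56574)*(-3)/23 = -28287/230*60 = -169722/23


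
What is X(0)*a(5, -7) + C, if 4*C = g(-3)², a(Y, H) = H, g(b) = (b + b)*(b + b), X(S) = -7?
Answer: 373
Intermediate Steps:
g(b) = 4*b² (g(b) = (2*b)*(2*b) = 4*b²)
C = 324 (C = (4*(-3)²)²/4 = (4*9)²/4 = (¼)*36² = (¼)*1296 = 324)
X(0)*a(5, -7) + C = -7*(-7) + 324 = 49 + 324 = 373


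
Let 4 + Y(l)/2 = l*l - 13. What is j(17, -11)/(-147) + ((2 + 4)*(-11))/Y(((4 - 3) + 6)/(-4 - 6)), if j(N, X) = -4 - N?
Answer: 24751/11557 ≈ 2.1416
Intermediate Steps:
Y(l) = -34 + 2*l**2 (Y(l) = -8 + 2*(l*l - 13) = -8 + 2*(l**2 - 13) = -8 + 2*(-13 + l**2) = -8 + (-26 + 2*l**2) = -34 + 2*l**2)
j(17, -11)/(-147) + ((2 + 4)*(-11))/Y(((4 - 3) + 6)/(-4 - 6)) = (-4 - 1*17)/(-147) + ((2 + 4)*(-11))/(-34 + 2*(((4 - 3) + 6)/(-4 - 6))**2) = (-4 - 17)*(-1/147) + (6*(-11))/(-34 + 2*((1 + 6)/(-10))**2) = -21*(-1/147) - 66/(-34 + 2*(7*(-1/10))**2) = 1/7 - 66/(-34 + 2*(-7/10)**2) = 1/7 - 66/(-34 + 2*(49/100)) = 1/7 - 66/(-34 + 49/50) = 1/7 - 66/(-1651/50) = 1/7 - 66*(-50/1651) = 1/7 + 3300/1651 = 24751/11557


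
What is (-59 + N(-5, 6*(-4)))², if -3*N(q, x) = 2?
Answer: 32041/9 ≈ 3560.1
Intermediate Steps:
N(q, x) = -⅔ (N(q, x) = -⅓*2 = -⅔)
(-59 + N(-5, 6*(-4)))² = (-59 - ⅔)² = (-179/3)² = 32041/9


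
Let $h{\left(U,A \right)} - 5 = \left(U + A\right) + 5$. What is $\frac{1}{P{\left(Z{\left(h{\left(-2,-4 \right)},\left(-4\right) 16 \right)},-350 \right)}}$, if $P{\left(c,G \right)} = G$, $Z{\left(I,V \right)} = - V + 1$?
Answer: $- \frac{1}{350} \approx -0.0028571$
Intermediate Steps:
$h{\left(U,A \right)} = 10 + A + U$ ($h{\left(U,A \right)} = 5 + \left(\left(U + A\right) + 5\right) = 5 + \left(\left(A + U\right) + 5\right) = 5 + \left(5 + A + U\right) = 10 + A + U$)
$Z{\left(I,V \right)} = 1 - V$
$\frac{1}{P{\left(Z{\left(h{\left(-2,-4 \right)},\left(-4\right) 16 \right)},-350 \right)}} = \frac{1}{-350} = - \frac{1}{350}$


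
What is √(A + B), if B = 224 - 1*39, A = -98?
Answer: √87 ≈ 9.3274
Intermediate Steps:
B = 185 (B = 224 - 39 = 185)
√(A + B) = √(-98 + 185) = √87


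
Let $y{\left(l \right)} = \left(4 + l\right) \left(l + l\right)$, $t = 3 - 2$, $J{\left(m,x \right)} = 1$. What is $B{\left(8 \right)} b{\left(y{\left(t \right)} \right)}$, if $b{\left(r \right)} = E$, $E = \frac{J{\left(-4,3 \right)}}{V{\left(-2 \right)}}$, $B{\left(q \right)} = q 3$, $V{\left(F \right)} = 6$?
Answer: $4$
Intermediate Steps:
$t = 1$
$y{\left(l \right)} = 2 l \left(4 + l\right)$ ($y{\left(l \right)} = \left(4 + l\right) 2 l = 2 l \left(4 + l\right)$)
$B{\left(q \right)} = 3 q$
$E = \frac{1}{6}$ ($E = 1 \cdot \frac{1}{6} = \frac{1}{6} \approx 0.16667$)
$b{\left(r \right)} = \frac{1}{6}$
$B{\left(8 \right)} b{\left(y{\left(t \right)} \right)} = 3 \cdot 8 \cdot \frac{1}{6} = 24 \cdot \frac{1}{6} = 4$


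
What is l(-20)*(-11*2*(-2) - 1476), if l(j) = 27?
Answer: -38664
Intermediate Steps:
l(-20)*(-11*2*(-2) - 1476) = 27*(-11*2*(-2) - 1476) = 27*(-22*(-2) - 1476) = 27*(44 - 1476) = 27*(-1432) = -38664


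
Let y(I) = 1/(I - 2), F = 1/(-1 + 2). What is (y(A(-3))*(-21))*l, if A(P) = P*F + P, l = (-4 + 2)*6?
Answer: -63/2 ≈ -31.500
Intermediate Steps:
l = -12 (l = -2*6 = -12)
F = 1 (F = 1/1 = 1)
A(P) = 2*P (A(P) = P*1 + P = P + P = 2*P)
y(I) = 1/(-2 + I)
(y(A(-3))*(-21))*l = (-21/(-2 + 2*(-3)))*(-12) = (-21/(-2 - 6))*(-12) = (-21/(-8))*(-12) = -⅛*(-21)*(-12) = (21/8)*(-12) = -63/2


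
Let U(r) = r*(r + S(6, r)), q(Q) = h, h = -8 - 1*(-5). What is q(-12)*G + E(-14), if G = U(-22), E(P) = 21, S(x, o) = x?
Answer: -1035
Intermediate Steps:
h = -3 (h = -8 + 5 = -3)
q(Q) = -3
U(r) = r*(6 + r) (U(r) = r*(r + 6) = r*(6 + r))
G = 352 (G = -22*(6 - 22) = -22*(-16) = 352)
q(-12)*G + E(-14) = -3*352 + 21 = -1056 + 21 = -1035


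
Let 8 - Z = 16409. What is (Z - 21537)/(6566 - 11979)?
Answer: 37938/5413 ≈ 7.0087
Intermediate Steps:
Z = -16401 (Z = 8 - 1*16409 = 8 - 16409 = -16401)
(Z - 21537)/(6566 - 11979) = (-16401 - 21537)/(6566 - 11979) = -37938/(-5413) = -37938*(-1/5413) = 37938/5413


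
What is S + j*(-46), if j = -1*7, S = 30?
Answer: 352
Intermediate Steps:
j = -7
S + j*(-46) = 30 - 7*(-46) = 30 + 322 = 352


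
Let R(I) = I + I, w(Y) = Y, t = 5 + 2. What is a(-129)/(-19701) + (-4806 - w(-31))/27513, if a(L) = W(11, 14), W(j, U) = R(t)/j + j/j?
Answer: -115053650/662485527 ≈ -0.17367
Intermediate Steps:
t = 7
R(I) = 2*I
W(j, U) = 1 + 14/j (W(j, U) = (2*7)/j + j/j = 14/j + 1 = 1 + 14/j)
a(L) = 25/11 (a(L) = (14 + 11)/11 = (1/11)*25 = 25/11)
a(-129)/(-19701) + (-4806 - w(-31))/27513 = (25/11)/(-19701) + (-4806 - 1*(-31))/27513 = (25/11)*(-1/19701) + (-4806 + 31)*(1/27513) = -25/216711 - 4775*1/27513 = -25/216711 - 4775/27513 = -115053650/662485527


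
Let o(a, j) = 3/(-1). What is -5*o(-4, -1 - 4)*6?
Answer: 90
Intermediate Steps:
o(a, j) = -3 (o(a, j) = 3*(-1) = -3)
-5*o(-4, -1 - 4)*6 = -5*(-3)*6 = 15*6 = 90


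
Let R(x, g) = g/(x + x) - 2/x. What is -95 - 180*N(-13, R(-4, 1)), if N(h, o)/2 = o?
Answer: -230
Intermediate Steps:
R(x, g) = -2/x + g/(2*x) (R(x, g) = g/((2*x)) - 2/x = g*(1/(2*x)) - 2/x = g/(2*x) - 2/x = -2/x + g/(2*x))
N(h, o) = 2*o
-95 - 180*N(-13, R(-4, 1)) = -95 - 360*(1/2)*(-4 + 1)/(-4) = -95 - 360*(1/2)*(-1/4)*(-3) = -95 - 360*3/8 = -95 - 180*3/4 = -95 - 135 = -230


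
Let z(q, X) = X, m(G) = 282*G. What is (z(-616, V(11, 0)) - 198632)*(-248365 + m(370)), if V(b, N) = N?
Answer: 28607973800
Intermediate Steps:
(z(-616, V(11, 0)) - 198632)*(-248365 + m(370)) = (0 - 198632)*(-248365 + 282*370) = -198632*(-248365 + 104340) = -198632*(-144025) = 28607973800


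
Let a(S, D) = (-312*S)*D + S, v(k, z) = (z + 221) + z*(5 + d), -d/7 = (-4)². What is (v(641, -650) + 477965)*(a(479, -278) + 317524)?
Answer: 22903507560042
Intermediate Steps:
d = -112 (d = -7*(-4)² = -7*16 = -112)
v(k, z) = 221 - 106*z (v(k, z) = (z + 221) + z*(5 - 112) = (221 + z) + z*(-107) = (221 + z) - 107*z = 221 - 106*z)
a(S, D) = S - 312*D*S (a(S, D) = -312*D*S + S = S - 312*D*S)
(v(641, -650) + 477965)*(a(479, -278) + 317524) = ((221 - 106*(-650)) + 477965)*(479*(1 - 312*(-278)) + 317524) = ((221 + 68900) + 477965)*(479*(1 + 86736) + 317524) = (69121 + 477965)*(479*86737 + 317524) = 547086*(41547023 + 317524) = 547086*41864547 = 22903507560042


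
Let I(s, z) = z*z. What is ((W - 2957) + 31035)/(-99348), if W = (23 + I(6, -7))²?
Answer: -16631/49674 ≈ -0.33480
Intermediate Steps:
I(s, z) = z²
W = 5184 (W = (23 + (-7)²)² = (23 + 49)² = 72² = 5184)
((W - 2957) + 31035)/(-99348) = ((5184 - 2957) + 31035)/(-99348) = (2227 + 31035)*(-1/99348) = 33262*(-1/99348) = -16631/49674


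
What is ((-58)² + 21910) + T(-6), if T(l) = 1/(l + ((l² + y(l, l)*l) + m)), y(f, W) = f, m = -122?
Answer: 1415343/56 ≈ 25274.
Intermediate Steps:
T(l) = 1/(-122 + l + 2*l²) (T(l) = 1/(l + ((l² + l*l) - 122)) = 1/(l + ((l² + l²) - 122)) = 1/(l + (2*l² - 122)) = 1/(l + (-122 + 2*l²)) = 1/(-122 + l + 2*l²))
((-58)² + 21910) + T(-6) = ((-58)² + 21910) + 1/(-122 - 6 + 2*(-6)²) = (3364 + 21910) + 1/(-122 - 6 + 2*36) = 25274 + 1/(-122 - 6 + 72) = 25274 + 1/(-56) = 25274 - 1/56 = 1415343/56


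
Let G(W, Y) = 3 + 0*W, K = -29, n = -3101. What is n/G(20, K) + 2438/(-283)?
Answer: -884897/849 ≈ -1042.3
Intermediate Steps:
G(W, Y) = 3 (G(W, Y) = 3 + 0 = 3)
n/G(20, K) + 2438/(-283) = -3101/3 + 2438/(-283) = -3101*⅓ + 2438*(-1/283) = -3101/3 - 2438/283 = -884897/849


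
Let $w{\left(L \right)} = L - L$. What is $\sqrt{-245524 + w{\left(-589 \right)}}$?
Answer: $2 i \sqrt{61381} \approx 495.5 i$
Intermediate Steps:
$w{\left(L \right)} = 0$
$\sqrt{-245524 + w{\left(-589 \right)}} = \sqrt{-245524 + 0} = \sqrt{-245524} = 2 i \sqrt{61381}$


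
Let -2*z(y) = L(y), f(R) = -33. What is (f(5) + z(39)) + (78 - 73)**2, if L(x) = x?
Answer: -55/2 ≈ -27.500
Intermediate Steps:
z(y) = -y/2
(f(5) + z(39)) + (78 - 73)**2 = (-33 - 1/2*39) + (78 - 73)**2 = (-33 - 39/2) + 5**2 = -105/2 + 25 = -55/2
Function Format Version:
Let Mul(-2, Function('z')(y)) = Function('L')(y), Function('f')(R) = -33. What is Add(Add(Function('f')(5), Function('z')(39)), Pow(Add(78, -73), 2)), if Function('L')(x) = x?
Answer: Rational(-55, 2) ≈ -27.500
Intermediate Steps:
Function('z')(y) = Mul(Rational(-1, 2), y)
Add(Add(Function('f')(5), Function('z')(39)), Pow(Add(78, -73), 2)) = Add(Add(-33, Mul(Rational(-1, 2), 39)), Pow(Add(78, -73), 2)) = Add(Add(-33, Rational(-39, 2)), Pow(5, 2)) = Add(Rational(-105, 2), 25) = Rational(-55, 2)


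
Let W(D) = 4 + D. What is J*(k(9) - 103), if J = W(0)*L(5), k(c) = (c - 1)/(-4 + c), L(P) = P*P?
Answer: -10140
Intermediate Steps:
L(P) = P²
k(c) = (-1 + c)/(-4 + c)
J = 100 (J = (4 + 0)*5² = 4*25 = 100)
J*(k(9) - 103) = 100*((-1 + 9)/(-4 + 9) - 103) = 100*(8/5 - 103) = 100*(-507/5) = -10140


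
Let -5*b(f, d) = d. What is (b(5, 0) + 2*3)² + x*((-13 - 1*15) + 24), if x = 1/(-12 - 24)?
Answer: 325/9 ≈ 36.111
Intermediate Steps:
b(f, d) = -d/5
x = -1/36 (x = 1/(-36) = -1/36 ≈ -0.027778)
(b(5, 0) + 2*3)² + x*((-13 - 1*15) + 24) = (-⅕*0 + 2*3)² - ((-13 - 1*15) + 24)/36 = (0 + 6)² - ((-13 - 15) + 24)/36 = 6² - (-28 + 24)/36 = 36 - 1/36*(-4) = 36 + ⅑ = 325/9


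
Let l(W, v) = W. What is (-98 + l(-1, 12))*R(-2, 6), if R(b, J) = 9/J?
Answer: -297/2 ≈ -148.50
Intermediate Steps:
(-98 + l(-1, 12))*R(-2, 6) = (-98 - 1)*(9/6) = -891/6 = -99*3/2 = -297/2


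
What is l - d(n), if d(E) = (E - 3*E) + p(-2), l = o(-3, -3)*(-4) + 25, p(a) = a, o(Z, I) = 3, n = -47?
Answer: -79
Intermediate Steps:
l = 13 (l = 3*(-4) + 25 = -12 + 25 = 13)
d(E) = -2 - 2*E (d(E) = (E - 3*E) - 2 = -2*E - 2 = -2 - 2*E)
l - d(n) = 13 - (-2 - 2*(-47)) = 13 - (-2 + 94) = 13 - 1*92 = 13 - 92 = -79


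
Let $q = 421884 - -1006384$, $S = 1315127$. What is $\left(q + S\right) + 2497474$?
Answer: $5240869$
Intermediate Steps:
$q = 1428268$ ($q = 421884 + 1006384 = 1428268$)
$\left(q + S\right) + 2497474 = \left(1428268 + 1315127\right) + 2497474 = 2743395 + 2497474 = 5240869$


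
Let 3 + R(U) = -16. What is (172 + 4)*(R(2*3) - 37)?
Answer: -9856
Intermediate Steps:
R(U) = -19 (R(U) = -3 - 16 = -19)
(172 + 4)*(R(2*3) - 37) = (172 + 4)*(-19 - 37) = 176*(-56) = -9856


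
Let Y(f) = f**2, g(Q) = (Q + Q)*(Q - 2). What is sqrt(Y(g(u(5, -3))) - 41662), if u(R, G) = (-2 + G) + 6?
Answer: I*sqrt(41658) ≈ 204.1*I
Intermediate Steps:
u(R, G) = 4 + G
g(Q) = 2*Q*(-2 + Q) (g(Q) = (2*Q)*(-2 + Q) = 2*Q*(-2 + Q))
sqrt(Y(g(u(5, -3))) - 41662) = sqrt((2*(4 - 3)*(-2 + (4 - 3)))**2 - 41662) = sqrt((2*1*(-2 + 1))**2 - 41662) = sqrt((2*1*(-1))**2 - 41662) = sqrt((-2)**2 - 41662) = sqrt(4 - 41662) = sqrt(-41658) = I*sqrt(41658)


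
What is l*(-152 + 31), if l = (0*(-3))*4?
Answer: 0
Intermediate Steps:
l = 0 (l = 0*4 = 0)
l*(-152 + 31) = 0*(-152 + 31) = 0*(-121) = 0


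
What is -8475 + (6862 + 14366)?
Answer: 12753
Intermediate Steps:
-8475 + (6862 + 14366) = -8475 + 21228 = 12753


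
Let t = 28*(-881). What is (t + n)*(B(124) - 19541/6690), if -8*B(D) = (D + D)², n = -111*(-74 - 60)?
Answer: 251961722117/3345 ≈ 7.5325e+7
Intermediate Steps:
t = -24668
n = 14874 (n = -111*(-134) = 14874)
B(D) = -D²/2 (B(D) = -(D + D)²/8 = -4*D²/8 = -D²/2)
(t + n)*(B(124) - 19541/6690) = (-24668 + 14874)*(-½*124² - 19541/6690) = -9794*(-½*15376 - 19541*1/6690) = -9794*(-7688 - 19541/6690) = -9794*(-51452261/6690) = 251961722117/3345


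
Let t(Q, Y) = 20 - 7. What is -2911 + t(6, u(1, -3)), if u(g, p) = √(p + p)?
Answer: -2898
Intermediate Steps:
u(g, p) = √2*√p (u(g, p) = √(2*p) = √2*√p)
t(Q, Y) = 13
-2911 + t(6, u(1, -3)) = -2911 + 13 = -2898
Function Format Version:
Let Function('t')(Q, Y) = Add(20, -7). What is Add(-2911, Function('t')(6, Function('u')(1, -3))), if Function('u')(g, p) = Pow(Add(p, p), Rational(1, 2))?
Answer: -2898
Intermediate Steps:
Function('u')(g, p) = Mul(Pow(2, Rational(1, 2)), Pow(p, Rational(1, 2))) (Function('u')(g, p) = Pow(Mul(2, p), Rational(1, 2)) = Mul(Pow(2, Rational(1, 2)), Pow(p, Rational(1, 2))))
Function('t')(Q, Y) = 13
Add(-2911, Function('t')(6, Function('u')(1, -3))) = Add(-2911, 13) = -2898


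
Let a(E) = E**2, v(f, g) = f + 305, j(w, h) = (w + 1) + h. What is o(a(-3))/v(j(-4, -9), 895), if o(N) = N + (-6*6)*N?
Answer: -315/293 ≈ -1.0751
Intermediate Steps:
j(w, h) = 1 + h + w (j(w, h) = (1 + w) + h = 1 + h + w)
v(f, g) = 305 + f
o(N) = -35*N (o(N) = N - 36*N = -35*N)
o(a(-3))/v(j(-4, -9), 895) = (-35*(-3)**2)/(305 + (1 - 9 - 4)) = (-35*9)/(305 - 12) = -315/293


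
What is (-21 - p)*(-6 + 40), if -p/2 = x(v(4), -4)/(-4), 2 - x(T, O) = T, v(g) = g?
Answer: -680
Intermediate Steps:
x(T, O) = 2 - T
p = -1 (p = -2*(2 - 1*4)/(-4) = -2*(2 - 4)*(-1)/4 = -(-4)*(-1)/4 = -2*½ = -1)
(-21 - p)*(-6 + 40) = (-21 - 1*(-1))*(-6 + 40) = (-21 + 1)*34 = -20*34 = -680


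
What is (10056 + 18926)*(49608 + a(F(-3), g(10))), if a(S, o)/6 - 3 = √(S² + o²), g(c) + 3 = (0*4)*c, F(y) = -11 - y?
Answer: 1438260732 + 173892*√73 ≈ 1.4397e+9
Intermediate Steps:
g(c) = -3 (g(c) = -3 + (0*4)*c = -3 + 0*c = -3 + 0 = -3)
a(S, o) = 18 + 6*√(S² + o²)
(10056 + 18926)*(49608 + a(F(-3), g(10))) = (10056 + 18926)*(49608 + (18 + 6*√((-11 - 1*(-3))² + (-3)²))) = 28982*(49608 + (18 + 6*√((-11 + 3)² + 9))) = 28982*(49608 + (18 + 6*√((-8)² + 9))) = 28982*(49608 + (18 + 6*√(64 + 9))) = 28982*(49608 + (18 + 6*√73)) = 28982*(49626 + 6*√73) = 1438260732 + 173892*√73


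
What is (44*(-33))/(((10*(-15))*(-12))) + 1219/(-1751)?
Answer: -394721/262650 ≈ -1.5028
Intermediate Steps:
(44*(-33))/(((10*(-15))*(-12))) + 1219/(-1751) = -1452/((-150*(-12))) + 1219*(-1/1751) = -1452/1800 - 1219/1751 = -1452*1/1800 - 1219/1751 = -121/150 - 1219/1751 = -394721/262650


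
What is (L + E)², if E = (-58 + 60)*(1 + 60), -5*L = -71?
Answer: 463761/25 ≈ 18550.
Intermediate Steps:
L = 71/5 (L = -⅕*(-71) = 71/5 ≈ 14.200)
E = 122 (E = 2*61 = 122)
(L + E)² = (71/5 + 122)² = (681/5)² = 463761/25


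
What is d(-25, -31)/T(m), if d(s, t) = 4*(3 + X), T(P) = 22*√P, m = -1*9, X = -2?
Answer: -2*I/33 ≈ -0.060606*I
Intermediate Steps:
m = -9
d(s, t) = 4 (d(s, t) = 4*(3 - 2) = 4*1 = 4)
d(-25, -31)/T(m) = 4/((22*√(-9))) = 4/((22*(3*I))) = 4/((66*I)) = 4*(-I/66) = -2*I/33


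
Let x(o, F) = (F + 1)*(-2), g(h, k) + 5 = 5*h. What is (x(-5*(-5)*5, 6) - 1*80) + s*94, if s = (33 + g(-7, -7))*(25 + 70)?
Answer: -62604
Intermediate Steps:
g(h, k) = -5 + 5*h
x(o, F) = -2 - 2*F (x(o, F) = (1 + F)*(-2) = -2 - 2*F)
s = -665 (s = (33 + (-5 + 5*(-7)))*(25 + 70) = (33 + (-5 - 35))*95 = (33 - 40)*95 = -7*95 = -665)
(x(-5*(-5)*5, 6) - 1*80) + s*94 = ((-2 - 2*6) - 1*80) - 665*94 = ((-2 - 12) - 80) - 62510 = (-14 - 80) - 62510 = -94 - 62510 = -62604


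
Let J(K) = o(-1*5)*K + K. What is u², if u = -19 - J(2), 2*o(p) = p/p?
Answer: 484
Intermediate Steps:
o(p) = ½ (o(p) = (p/p)/2 = (½)*1 = ½)
J(K) = 3*K/2 (J(K) = K/2 + K = 3*K/2)
u = -22 (u = -19 - 3*2/2 = -19 - 1*3 = -19 - 3 = -22)
u² = (-22)² = 484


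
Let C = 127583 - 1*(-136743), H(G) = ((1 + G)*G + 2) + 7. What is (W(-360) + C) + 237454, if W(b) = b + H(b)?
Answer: 630669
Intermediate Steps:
H(G) = 9 + G*(1 + G) (H(G) = (G*(1 + G) + 2) + 7 = (2 + G*(1 + G)) + 7 = 9 + G*(1 + G))
W(b) = 9 + b**2 + 2*b (W(b) = b + (9 + b + b**2) = 9 + b**2 + 2*b)
C = 264326 (C = 127583 + 136743 = 264326)
(W(-360) + C) + 237454 = ((9 + (-360)**2 + 2*(-360)) + 264326) + 237454 = ((9 + 129600 - 720) + 264326) + 237454 = (128889 + 264326) + 237454 = 393215 + 237454 = 630669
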